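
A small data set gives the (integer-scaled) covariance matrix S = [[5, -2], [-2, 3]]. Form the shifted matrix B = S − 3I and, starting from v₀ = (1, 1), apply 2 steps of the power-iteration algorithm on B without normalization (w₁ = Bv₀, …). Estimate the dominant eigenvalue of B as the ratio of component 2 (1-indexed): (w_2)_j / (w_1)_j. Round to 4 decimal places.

0.0000

B = S − 3I has rows (2, -2); (-2, 0)
w1 = Bv₀ = (0, -2)
w2 = Bw1 = (4, 0)
Ratio: 0/-2 = 0.0000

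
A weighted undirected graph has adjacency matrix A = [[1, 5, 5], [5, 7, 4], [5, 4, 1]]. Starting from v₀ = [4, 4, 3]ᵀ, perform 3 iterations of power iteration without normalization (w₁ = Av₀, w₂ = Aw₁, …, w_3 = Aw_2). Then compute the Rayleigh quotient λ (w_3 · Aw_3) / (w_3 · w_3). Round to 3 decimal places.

12.899

w1 = Av₀ = (39, 60, 39)
w2 = Aw1 = (534, 771, 474)
w3 = Aw2 = (6759, 9963, 6228)
Aw3 = (87714, 128448, 79875)
w3·Aw3 = 6759·87714 + 9963·128448 + 6228·79875 = 2370047850; w3·w3 = 6759·6759 + 9963·9963 + 6228·6228 = 183733434
λ ≈ 2370047850/183733434 = 12.899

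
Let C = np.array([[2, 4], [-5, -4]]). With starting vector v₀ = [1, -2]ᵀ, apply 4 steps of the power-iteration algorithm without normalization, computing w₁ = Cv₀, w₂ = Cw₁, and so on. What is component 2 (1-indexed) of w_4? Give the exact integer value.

w1 = Cv₀ = (-6, 3)
w2 = Cw1 = (0, 18)
w3 = Cw2 = (72, -72)
w4 = Cw3 = (-144, -72)
The requested component of w4 is -72.

-72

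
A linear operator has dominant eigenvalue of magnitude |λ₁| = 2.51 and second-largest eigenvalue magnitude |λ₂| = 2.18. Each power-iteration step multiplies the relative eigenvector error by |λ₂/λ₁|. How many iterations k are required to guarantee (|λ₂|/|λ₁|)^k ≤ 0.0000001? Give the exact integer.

|λ₂/λ₁| = 2.18/2.51 = 0.86853
Need k ≥ ln(0.0000001) / ln(0.86853) = -16.1181 / -0.1410 ≈ 114.347
Smallest integer k satisfying the bound: 115

115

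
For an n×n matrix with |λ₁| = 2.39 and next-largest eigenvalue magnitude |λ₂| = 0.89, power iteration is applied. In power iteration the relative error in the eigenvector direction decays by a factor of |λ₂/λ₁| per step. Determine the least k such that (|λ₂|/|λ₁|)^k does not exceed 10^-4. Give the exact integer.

|λ₂/λ₁| = 0.89/2.39 = 0.37238
Need k ≥ ln(10^-4) / ln(0.37238) = -9.2103 / -0.9878 ≈ 9.324
Smallest integer k satisfying the bound: 10

10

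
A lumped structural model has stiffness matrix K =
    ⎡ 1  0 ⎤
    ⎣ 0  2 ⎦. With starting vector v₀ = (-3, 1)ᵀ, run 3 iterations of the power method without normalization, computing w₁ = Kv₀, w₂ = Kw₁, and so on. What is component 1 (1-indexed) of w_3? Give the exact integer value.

-3

w1 = Kv₀ = (-3, 2)
w2 = Kw1 = (-3, 4)
w3 = Kw2 = (-3, 8)
The requested component of w3 is -3.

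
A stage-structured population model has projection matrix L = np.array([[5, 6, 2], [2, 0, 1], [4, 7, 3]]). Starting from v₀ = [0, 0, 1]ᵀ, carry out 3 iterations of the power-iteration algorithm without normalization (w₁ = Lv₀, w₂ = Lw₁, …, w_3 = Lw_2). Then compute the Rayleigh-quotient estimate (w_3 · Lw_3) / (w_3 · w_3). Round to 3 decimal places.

w1 = Lv₀ = (5·0 + 6·0 + 2·1; 2·0 + 0·0 + 1·1; 4·0 + 7·0 + 3·1) = (2, 1, 3)
w2 = Lw1 = (5·2 + 6·1 + 2·3; 2·2 + 0·1 + 1·3; 4·2 + 7·1 + 3·3) = (22, 7, 24)
w3 = Lw2 = (200, 68, 209)
Lw3 = (1826, 609, 1903)
w3·Lw3 = 200·1826 + 68·609 + 209·1903 = 804339; w3·w3 = 200·200 + 68·68 + 209·209 = 88305
λ ≈ 804339/88305 = 9.109

9.109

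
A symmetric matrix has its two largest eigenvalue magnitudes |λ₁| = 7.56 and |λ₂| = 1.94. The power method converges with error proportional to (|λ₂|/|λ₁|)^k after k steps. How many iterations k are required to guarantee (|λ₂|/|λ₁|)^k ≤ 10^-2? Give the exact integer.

|λ₂/λ₁| = 1.94/7.56 = 0.25661
Need k ≥ ln(10^-2) / ln(0.25661) = -4.6052 / -1.3602 ≈ 3.386
Smallest integer k satisfying the bound: 4

4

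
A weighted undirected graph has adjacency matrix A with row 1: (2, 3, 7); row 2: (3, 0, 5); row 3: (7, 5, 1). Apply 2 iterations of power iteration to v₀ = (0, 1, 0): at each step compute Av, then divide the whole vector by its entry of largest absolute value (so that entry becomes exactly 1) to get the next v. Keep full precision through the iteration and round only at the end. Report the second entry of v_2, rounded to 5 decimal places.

Av0 = (3.000000, 0.000000, 5.000000); divide by 5.000000 → v1 = (0.600000, 0.000000, 1.000000)
Av1 = (8.200000, 6.800000, 5.200000); divide by 8.200000 → v2 = (1.000000, 0.829268, 0.634146)
Requested entry of v2: 34/41 = 0.82927

0.82927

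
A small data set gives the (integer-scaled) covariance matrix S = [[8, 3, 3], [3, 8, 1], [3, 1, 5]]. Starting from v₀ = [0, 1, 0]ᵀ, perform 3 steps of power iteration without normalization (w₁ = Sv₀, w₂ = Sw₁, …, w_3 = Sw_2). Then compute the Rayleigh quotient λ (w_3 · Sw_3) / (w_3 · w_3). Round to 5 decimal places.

w1 = Sv₀ = (8·0 + 3·1 + 3·0; 3·0 + 8·1 + 1·0; 3·0 + 1·1 + 5·0) = (3, 8, 1)
w2 = Sw1 = (8·3 + 3·8 + 3·1; 3·3 + 8·8 + 1·1; 3·3 + 1·8 + 5·1) = (51, 74, 22)
w3 = Sw2 = (696, 767, 337)
Sw3 = (8880, 8561, 4540)
w3·Sw3 = 696·8880 + 767·8561 + 337·4540 = 14276747; w3·w3 = 696·696 + 767·767 + 337·337 = 1186274
λ ≈ 14276747/1186274 = 12.03495

λ ≈ 12.03495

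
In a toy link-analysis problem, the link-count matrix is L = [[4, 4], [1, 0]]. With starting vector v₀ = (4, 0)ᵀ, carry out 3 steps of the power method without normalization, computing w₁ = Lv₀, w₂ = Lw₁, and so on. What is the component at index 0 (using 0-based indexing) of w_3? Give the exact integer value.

w1 = Lv₀ = (16, 4)
w2 = Lw1 = (80, 16)
w3 = Lw2 = (384, 80)
The requested component of w3 is 384.

384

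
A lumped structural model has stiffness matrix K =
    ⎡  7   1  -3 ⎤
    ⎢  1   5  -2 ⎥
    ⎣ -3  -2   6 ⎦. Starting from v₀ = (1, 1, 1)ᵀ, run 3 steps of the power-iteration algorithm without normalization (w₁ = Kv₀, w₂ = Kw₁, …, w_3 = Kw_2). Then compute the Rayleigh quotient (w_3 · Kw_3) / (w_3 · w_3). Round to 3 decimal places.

10.285

w1 = Kv₀ = (7·1 + 1·1 + (-3)·1; 1·1 + 5·1 + (-2)·1; (-3)·1 + (-2)·1 + 6·1) = (5, 4, 1)
w2 = Kw1 = (7·5 + 1·4 + (-3)·1; 1·5 + 5·4 + (-2)·1; (-3)·5 + (-2)·4 + 6·1) = (36, 23, -17)
w3 = Kw2 = (326, 185, -256)
Kw3 = (3235, 1763, -2884)
w3·Kw3 = 326·3235 + 185·1763 + (-256)·(-2884) = 2119069; w3·w3 = 326·326 + 185·185 + (-256)·(-256) = 206037
λ ≈ 2119069/206037 = 10.285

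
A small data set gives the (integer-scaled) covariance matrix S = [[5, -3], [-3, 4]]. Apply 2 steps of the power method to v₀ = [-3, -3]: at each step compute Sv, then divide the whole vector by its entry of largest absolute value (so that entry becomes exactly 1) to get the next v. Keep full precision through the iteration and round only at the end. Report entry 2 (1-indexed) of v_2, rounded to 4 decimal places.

-0.2857

Sv0 = (-6.00000, -3.00000); divide by -6.00000 → v1 = (1.00000, 0.50000)
Sv1 = (3.50000, -1.00000); divide by 3.50000 → v2 = (1.00000, -0.28571)
Requested entry of v2: 6/-21 = -0.2857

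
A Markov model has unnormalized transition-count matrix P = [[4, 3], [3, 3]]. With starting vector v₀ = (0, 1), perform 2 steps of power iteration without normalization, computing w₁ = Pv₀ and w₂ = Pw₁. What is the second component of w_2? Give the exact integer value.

18

w1 = Pv₀ = (4·0 + 3·1; 3·0 + 3·1) = (3, 3)
w2 = Pw1 = (4·3 + 3·3; 3·3 + 3·3) = (21, 18)
The requested component of w2 is 18.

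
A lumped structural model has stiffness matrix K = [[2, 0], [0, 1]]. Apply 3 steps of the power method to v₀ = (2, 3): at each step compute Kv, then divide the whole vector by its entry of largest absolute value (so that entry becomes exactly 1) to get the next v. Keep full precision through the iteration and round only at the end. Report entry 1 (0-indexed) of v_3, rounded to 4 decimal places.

0.1875

Kv0 = (4.00000, 3.00000); divide by 4.00000 → v1 = (1.00000, 0.75000)
Kv1 = (2.00000, 0.75000); divide by 2.00000 → v2 = (1.00000, 0.37500)
Kv2 = (2.00000, 0.37500); divide by 2.00000 → v3 = (1.00000, 0.18750)
Requested entry of v3: 3/16 = 0.1875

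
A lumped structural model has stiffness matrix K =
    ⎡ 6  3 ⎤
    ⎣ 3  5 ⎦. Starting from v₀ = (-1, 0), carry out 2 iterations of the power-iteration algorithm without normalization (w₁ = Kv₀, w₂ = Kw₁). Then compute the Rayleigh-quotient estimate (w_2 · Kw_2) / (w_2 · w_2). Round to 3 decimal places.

w1 = Kv₀ = (-6, -3)
w2 = Kw1 = (-45, -33)
Kw2 = (-369, -300)
w2·Kw2 = (-45)·(-369) + (-33)·(-300) = 26505; w2·w2 = (-45)·(-45) + (-33)·(-33) = 3114
λ ≈ 26505/3114 = 8.512

λ ≈ 8.512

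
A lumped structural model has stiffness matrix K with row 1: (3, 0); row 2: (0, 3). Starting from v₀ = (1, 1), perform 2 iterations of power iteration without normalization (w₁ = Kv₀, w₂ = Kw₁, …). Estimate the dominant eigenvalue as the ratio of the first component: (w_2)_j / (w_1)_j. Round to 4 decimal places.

w1 = Kv₀ = (3, 3)
w2 = Kw1 = (9, 9)
Ratio at component: 9 / 3 = 3.0000

3.0000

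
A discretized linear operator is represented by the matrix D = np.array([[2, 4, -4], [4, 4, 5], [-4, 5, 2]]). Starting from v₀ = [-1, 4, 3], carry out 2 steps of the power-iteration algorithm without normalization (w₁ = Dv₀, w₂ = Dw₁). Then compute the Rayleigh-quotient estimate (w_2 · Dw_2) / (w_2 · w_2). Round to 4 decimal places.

w1 = Dv₀ = (2·(-1) + 4·4 + (-4)·3; 4·(-1) + 4·4 + 5·3; (-4)·(-1) + 5·4 + 2·3) = (2, 27, 30)
w2 = Dw1 = (2·2 + 4·27 + (-4)·30; 4·2 + 4·27 + 5·30; (-4)·2 + 5·27 + 2·30) = (-8, 266, 187)
Dw2 = (300, 1967, 1736)
w2·Dw2 = (-8)·300 + 266·1967 + 187·1736 = 845454; w2·w2 = (-8)·(-8) + 266·266 + 187·187 = 105789
λ ≈ 845454/105789 = 7.9919

λ ≈ 7.9919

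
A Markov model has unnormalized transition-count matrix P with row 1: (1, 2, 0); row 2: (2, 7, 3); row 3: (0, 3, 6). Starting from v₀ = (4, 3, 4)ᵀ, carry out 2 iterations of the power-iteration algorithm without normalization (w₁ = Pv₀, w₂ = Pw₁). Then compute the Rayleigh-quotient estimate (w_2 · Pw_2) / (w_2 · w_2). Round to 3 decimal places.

9.814

w1 = Pv₀ = (10, 41, 33)
w2 = Pw1 = (92, 406, 321)
Pw2 = (904, 3989, 3144)
w2·Pw2 = 92·904 + 406·3989 + 321·3144 = 2711926; w2·w2 = 92·92 + 406·406 + 321·321 = 276341
λ ≈ 2711926/276341 = 9.814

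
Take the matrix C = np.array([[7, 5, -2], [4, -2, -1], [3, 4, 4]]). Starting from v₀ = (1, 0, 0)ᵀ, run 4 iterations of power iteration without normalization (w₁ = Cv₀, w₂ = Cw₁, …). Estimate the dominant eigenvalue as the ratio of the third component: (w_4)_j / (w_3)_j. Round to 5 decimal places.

w1 = Cv₀ = (7, 4, 3)
w2 = Cw1 = (63, 17, 49)
w3 = Cw2 = (428, 169, 453)
w4 = Cw3 = (2935, 921, 3772)
Ratio at component: 3772 / 453 = 8.32671

λ ≈ 8.32671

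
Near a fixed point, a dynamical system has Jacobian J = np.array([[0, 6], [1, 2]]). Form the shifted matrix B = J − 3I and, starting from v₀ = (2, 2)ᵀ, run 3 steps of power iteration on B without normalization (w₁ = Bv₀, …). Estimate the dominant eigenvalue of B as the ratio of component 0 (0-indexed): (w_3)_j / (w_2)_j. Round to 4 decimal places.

B = J − 3I has rows (-3, 6); (1, -1)
w1 = Bv₀ = (6, 0)
w2 = Bw1 = (-18, 6)
w3 = Bw2 = (90, -24)
Ratio: 90/-18 = -5.0000

-5.0000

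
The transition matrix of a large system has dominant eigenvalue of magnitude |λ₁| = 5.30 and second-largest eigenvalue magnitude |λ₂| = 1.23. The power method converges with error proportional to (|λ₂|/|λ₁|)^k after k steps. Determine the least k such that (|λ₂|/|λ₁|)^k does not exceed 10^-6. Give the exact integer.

10

|λ₂/λ₁| = 1.23/5.30 = 0.23208
Need k ≥ ln(10^-6) / ln(0.23208) = -13.8155 / -1.4607 ≈ 9.458
Smallest integer k satisfying the bound: 10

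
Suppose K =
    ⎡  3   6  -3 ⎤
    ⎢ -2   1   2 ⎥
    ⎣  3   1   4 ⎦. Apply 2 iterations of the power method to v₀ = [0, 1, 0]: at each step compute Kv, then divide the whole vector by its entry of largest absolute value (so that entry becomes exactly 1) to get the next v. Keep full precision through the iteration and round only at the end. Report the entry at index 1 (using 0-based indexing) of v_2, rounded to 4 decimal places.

-0.3913

Kv0 = (6.00000, 1.00000, 1.00000); divide by 6.00000 → v1 = (1.00000, 0.16667, 0.16667)
Kv1 = (3.50000, -1.50000, 3.83333); divide by 3.83333 → v2 = (0.91304, -0.39130, 1.00000)
Requested entry of v2: -9/23 = -0.3913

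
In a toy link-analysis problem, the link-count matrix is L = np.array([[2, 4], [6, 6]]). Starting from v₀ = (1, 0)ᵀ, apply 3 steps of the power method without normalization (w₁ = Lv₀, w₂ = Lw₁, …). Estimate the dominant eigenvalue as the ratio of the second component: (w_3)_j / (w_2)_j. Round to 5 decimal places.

w1 = Lv₀ = (2·1 + 4·0; 6·1 + 6·0) = (2, 6)
w2 = Lw1 = (2·2 + 4·6; 6·2 + 6·6) = (28, 48)
w3 = Lw2 = (248, 456)
Ratio at component: 456 / 48 = 9.50000

9.50000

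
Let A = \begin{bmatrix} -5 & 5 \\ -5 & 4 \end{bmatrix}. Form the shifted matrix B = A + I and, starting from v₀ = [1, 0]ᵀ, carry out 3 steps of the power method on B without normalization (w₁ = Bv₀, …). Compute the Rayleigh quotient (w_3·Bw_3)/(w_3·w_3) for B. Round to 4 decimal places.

B = A + I has rows (-4, 5); (-5, 5)
w1 = Bv₀ = ((-4)·1 + 5·0; (-5)·1 + 5·0) = (-4, -5)
w2 = Bw1 = ((-4)·(-4) + 5·(-5); (-5)·(-4) + 5·(-5)) = (-9, -5)
w3 = Bw2 = (11, 20)
Bw3 = (56, 45)
w3·Bw3 = 1516; w3·w3 = 521; μ ≈ 1516/521 = 2.9098

2.9098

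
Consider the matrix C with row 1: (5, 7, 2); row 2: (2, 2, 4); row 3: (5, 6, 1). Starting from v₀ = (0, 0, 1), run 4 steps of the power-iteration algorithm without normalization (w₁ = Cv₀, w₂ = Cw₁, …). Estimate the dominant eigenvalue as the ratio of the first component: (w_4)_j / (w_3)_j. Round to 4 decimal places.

w1 = Cv₀ = (2, 4, 1)
w2 = Cw1 = (40, 16, 35)
w3 = Cw2 = (382, 252, 331)
w4 = Cw3 = (4336, 2592, 3753)
Ratio at component: 4336 / 382 = 11.3508

11.3508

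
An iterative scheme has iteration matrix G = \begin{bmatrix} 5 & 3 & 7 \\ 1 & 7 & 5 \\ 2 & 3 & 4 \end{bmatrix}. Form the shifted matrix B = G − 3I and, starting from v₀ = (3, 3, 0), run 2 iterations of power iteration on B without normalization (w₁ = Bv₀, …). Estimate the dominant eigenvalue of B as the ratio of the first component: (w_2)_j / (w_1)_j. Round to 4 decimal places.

12.0000

B = G − 3I has rows (2, 3, 7); (1, 4, 5); (2, 3, 1)
w1 = Bv₀ = (2·3 + 3·3 + 7·0; 1·3 + 4·3 + 5·0; 2·3 + 3·3 + 1·0) = (15, 15, 15)
w2 = Bw1 = (2·15 + 3·15 + 7·15; 1·15 + 4·15 + 5·15; 2·15 + 3·15 + 1·15) = (180, 150, 90)
Ratio: 180/15 = 12.0000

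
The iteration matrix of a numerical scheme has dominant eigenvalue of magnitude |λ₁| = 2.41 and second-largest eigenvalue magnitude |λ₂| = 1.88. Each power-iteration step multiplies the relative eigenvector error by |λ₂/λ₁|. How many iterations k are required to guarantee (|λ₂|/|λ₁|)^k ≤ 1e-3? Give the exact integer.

28

|λ₂/λ₁| = 1.88/2.41 = 0.78008
Need k ≥ ln(1e-3) / ln(0.78008) = -6.9078 / -0.2484 ≈ 27.814
Smallest integer k satisfying the bound: 28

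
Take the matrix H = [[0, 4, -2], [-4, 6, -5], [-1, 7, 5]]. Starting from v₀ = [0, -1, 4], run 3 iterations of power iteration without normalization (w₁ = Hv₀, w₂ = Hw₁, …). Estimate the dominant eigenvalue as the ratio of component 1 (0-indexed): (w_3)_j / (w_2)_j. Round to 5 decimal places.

-0.04046

w1 = Hv₀ = (0·0 + 4·(-1) + (-2)·4; (-4)·0 + 6·(-1) + (-5)·4; (-1)·0 + 7·(-1) + 5·4) = (-12, -26, 13)
w2 = Hw1 = (0·(-12) + 4·(-26) + (-2)·13; (-4)·(-12) + 6·(-26) + (-5)·13; (-1)·(-12) + 7·(-26) + 5·13) = (-130, -173, -105)
w3 = Hw2 = (-482, 7, -1606)
Ratio at component: 7 / -173 = -0.04046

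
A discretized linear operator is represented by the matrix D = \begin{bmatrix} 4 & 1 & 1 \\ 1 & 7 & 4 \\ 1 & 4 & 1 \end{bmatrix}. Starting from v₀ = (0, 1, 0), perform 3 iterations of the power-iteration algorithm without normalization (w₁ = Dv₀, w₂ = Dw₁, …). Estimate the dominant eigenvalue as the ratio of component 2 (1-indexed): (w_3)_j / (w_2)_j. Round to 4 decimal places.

w1 = Dv₀ = (4·0 + 1·1 + 1·0; 1·0 + 7·1 + 4·0; 1·0 + 4·1 + 1·0) = (1, 7, 4)
w2 = Dw1 = (4·1 + 1·7 + 1·4; 1·1 + 7·7 + 4·4; 1·1 + 4·7 + 1·4) = (15, 66, 33)
w3 = Dw2 = (159, 609, 312)
Ratio at component: 609 / 66 = 9.2273

9.2273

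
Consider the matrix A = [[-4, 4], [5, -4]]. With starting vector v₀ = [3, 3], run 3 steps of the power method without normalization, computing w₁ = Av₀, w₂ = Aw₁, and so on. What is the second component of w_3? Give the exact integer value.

108

w1 = Av₀ = ((-4)·3 + 4·3; 5·3 + (-4)·3) = (0, 3)
w2 = Aw1 = ((-4)·0 + 4·3; 5·0 + (-4)·3) = (12, -12)
w3 = Aw2 = (-96, 108)
The requested component of w3 is 108.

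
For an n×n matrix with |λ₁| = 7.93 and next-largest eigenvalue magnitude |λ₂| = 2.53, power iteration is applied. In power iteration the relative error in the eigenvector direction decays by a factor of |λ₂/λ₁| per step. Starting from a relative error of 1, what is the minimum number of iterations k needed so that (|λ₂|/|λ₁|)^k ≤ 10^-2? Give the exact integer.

5

|λ₂/λ₁| = 2.53/7.93 = 0.31904
Need k ≥ ln(10^-2) / ln(0.31904) = -4.6052 / -1.1424 ≈ 4.031
Smallest integer k satisfying the bound: 5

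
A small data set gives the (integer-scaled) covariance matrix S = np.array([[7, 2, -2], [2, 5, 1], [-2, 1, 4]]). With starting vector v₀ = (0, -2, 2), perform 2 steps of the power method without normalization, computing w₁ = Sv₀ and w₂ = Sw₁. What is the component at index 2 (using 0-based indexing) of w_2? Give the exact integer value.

w1 = Sv₀ = (7·0 + 2·(-2) + (-2)·2; 2·0 + 5·(-2) + 1·2; (-2)·0 + 1·(-2) + 4·2) = (-8, -8, 6)
w2 = Sw1 = (7·(-8) + 2·(-8) + (-2)·6; 2·(-8) + 5·(-8) + 1·6; (-2)·(-8) + 1·(-8) + 4·6) = (-84, -50, 32)
The requested component of w2 is 32.

32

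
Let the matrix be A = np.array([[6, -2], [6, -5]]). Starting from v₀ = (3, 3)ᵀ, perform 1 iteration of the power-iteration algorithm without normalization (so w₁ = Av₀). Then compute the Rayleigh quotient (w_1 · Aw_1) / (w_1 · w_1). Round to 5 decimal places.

λ ≈ 6.29412

w1 = Av₀ = (12, 3)
Aw1 = (66, 57)
w1·Aw1 = 12·66 + 3·57 = 963; w1·w1 = 12·12 + 3·3 = 153
λ ≈ 963/153 = 6.29412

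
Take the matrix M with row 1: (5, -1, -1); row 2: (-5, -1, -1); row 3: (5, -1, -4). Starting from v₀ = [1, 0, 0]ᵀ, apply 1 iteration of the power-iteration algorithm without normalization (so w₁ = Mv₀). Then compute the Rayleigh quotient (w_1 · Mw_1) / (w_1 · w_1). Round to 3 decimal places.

4.000

w1 = Mv₀ = (5, -5, 5)
Mw1 = (25, -25, 10)
w1·Mw1 = 5·25 + (-5)·(-25) + 5·10 = 300; w1·w1 = 5·5 + (-5)·(-5) + 5·5 = 75
λ ≈ 300/75 = 4.000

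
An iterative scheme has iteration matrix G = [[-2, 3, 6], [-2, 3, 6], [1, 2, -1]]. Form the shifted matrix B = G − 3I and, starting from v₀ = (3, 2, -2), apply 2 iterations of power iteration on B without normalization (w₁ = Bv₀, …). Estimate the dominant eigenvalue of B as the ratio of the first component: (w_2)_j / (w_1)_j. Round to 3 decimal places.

-6.714

B = G − 3I has rows (-5, 3, 6); (-2, 0, 6); (1, 2, -4)
w1 = Bv₀ = ((-5)·3 + 3·2 + 6·(-2); (-2)·3 + 0·2 + 6·(-2); 1·3 + 2·2 + (-4)·(-2)) = (-21, -18, 15)
w2 = Bw1 = ((-5)·(-21) + 3·(-18) + 6·15; (-2)·(-21) + 0·(-18) + 6·15; 1·(-21) + 2·(-18) + (-4)·15) = (141, 132, -117)
Ratio: 141/-21 = -6.714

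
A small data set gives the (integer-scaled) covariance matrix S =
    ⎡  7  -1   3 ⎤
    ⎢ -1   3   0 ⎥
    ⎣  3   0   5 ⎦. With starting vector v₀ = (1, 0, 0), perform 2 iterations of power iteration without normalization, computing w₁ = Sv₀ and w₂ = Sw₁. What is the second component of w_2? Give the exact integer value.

-10

w1 = Sv₀ = (7, -1, 3)
w2 = Sw1 = (59, -10, 36)
The requested component of w2 is -10.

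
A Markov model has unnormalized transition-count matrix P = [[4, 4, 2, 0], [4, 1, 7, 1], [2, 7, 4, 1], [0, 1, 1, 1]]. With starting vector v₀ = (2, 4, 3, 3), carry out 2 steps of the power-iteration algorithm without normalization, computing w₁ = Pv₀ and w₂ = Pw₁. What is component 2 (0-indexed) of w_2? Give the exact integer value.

w1 = Pv₀ = (30, 36, 47, 10)
w2 = Pw1 = (358, 495, 510, 93)
The requested component of w2 is 510.

510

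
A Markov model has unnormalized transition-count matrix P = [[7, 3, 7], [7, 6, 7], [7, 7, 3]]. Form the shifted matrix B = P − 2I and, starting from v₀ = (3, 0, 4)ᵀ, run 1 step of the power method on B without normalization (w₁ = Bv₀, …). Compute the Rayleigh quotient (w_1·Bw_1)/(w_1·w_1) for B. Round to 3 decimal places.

μ ≈ 14.922

B = P − 2I has rows (5, 3, 7); (7, 4, 7); (7, 7, 1)
w1 = Bv₀ = (5·3 + 3·0 + 7·4; 7·3 + 4·0 + 7·4; 7·3 + 7·0 + 1·4) = (43, 49, 25)
Bw1 = (537, 672, 669)
w1·Bw1 = 72744; w1·w1 = 4875; μ ≈ 72744/4875 = 14.922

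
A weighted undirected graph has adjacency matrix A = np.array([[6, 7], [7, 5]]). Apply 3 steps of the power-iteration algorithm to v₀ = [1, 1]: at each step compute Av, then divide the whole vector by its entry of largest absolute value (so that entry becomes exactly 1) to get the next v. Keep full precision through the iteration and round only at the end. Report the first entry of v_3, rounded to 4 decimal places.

1.0000

Av0 = (13.00000, 12.00000); divide by 13.00000 → v1 = (1.00000, 0.92308)
Av1 = (12.46154, 11.61538); divide by 12.46154 → v2 = (1.00000, 0.93210)
Av2 = (12.52469, 11.66049); divide by 12.52469 → v3 = (1.00000, 0.93100)
Requested entry of v3: 2029/2029 = 1.0000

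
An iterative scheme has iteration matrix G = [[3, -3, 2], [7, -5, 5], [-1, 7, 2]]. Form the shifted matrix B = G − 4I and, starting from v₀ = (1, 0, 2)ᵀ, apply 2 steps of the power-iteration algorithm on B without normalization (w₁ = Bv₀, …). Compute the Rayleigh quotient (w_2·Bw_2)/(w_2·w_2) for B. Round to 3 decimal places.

μ ≈ -10.375

B = G − 4I has rows (-1, -3, 2); (7, -9, 5); (-1, 7, -2)
w1 = Bv₀ = ((-1)·1 + (-3)·0 + 2·2; 7·1 + (-9)·0 + 5·2; (-1)·1 + 7·0 + (-2)·2) = (3, 17, -5)
w2 = Bw1 = ((-1)·3 + (-3)·17 + 2·(-5); 7·3 + (-9)·17 + 5·(-5); (-1)·3 + 7·17 + (-2)·(-5)) = (-64, -157, 126)
Bw2 = (787, 1595, -1287)
w2·Bw2 = -462945; w2·w2 = 44621; μ ≈ -462945/44621 = -10.375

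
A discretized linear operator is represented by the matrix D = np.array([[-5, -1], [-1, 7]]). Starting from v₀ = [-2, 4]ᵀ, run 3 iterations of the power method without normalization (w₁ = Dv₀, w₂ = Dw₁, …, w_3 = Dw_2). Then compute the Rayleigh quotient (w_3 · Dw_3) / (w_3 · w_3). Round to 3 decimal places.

w1 = Dv₀ = ((-5)·(-2) + (-1)·4; (-1)·(-2) + 7·4) = (6, 30)
w2 = Dw1 = ((-5)·6 + (-1)·30; (-1)·6 + 7·30) = (-60, 204)
w3 = Dw2 = (96, 1488)
Dw3 = (-1968, 10320)
w3·Dw3 = 96·(-1968) + 1488·10320 = 15167232; w3·w3 = 96·96 + 1488·1488 = 2223360
λ ≈ 15167232/2223360 = 6.822

6.822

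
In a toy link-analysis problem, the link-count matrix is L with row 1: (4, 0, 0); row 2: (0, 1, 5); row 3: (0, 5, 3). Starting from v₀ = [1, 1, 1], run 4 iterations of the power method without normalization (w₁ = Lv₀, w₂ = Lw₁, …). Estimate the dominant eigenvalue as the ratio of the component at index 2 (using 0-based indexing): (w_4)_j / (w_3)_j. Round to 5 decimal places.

7.03061

w1 = Lv₀ = (4·1 + 0·1 + 0·1; 0·1 + 1·1 + 5·1; 0·1 + 5·1 + 3·1) = (4, 6, 8)
w2 = Lw1 = (4·4 + 0·6 + 0·8; 0·4 + 1·6 + 5·8; 0·4 + 5·6 + 3·8) = (16, 46, 54)
w3 = Lw2 = (64, 316, 392)
w4 = Lw3 = (256, 2276, 2756)
Ratio at component: 2756 / 392 = 7.03061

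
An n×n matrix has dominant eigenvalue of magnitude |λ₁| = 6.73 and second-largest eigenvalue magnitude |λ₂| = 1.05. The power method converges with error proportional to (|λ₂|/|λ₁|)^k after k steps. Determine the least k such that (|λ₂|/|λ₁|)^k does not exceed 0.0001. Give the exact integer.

|λ₂/λ₁| = 1.05/6.73 = 0.15602
Need k ≥ ln(0.0001) / ln(0.15602) = -9.2103 / -1.8578 ≈ 4.958
Smallest integer k satisfying the bound: 5

5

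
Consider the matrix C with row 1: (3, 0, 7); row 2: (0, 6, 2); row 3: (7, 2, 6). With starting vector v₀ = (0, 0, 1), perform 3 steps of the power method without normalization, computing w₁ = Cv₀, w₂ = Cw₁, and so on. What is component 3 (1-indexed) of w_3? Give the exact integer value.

1023

w1 = Cv₀ = (7, 2, 6)
w2 = Cw1 = (63, 24, 89)
w3 = Cw2 = (812, 322, 1023)
The requested component of w3 is 1023.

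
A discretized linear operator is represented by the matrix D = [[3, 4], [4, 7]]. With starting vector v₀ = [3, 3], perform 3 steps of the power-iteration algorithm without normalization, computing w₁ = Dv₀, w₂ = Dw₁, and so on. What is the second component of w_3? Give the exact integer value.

2985

w1 = Dv₀ = (3·3 + 4·3; 4·3 + 7·3) = (21, 33)
w2 = Dw1 = (3·21 + 4·33; 4·21 + 7·33) = (195, 315)
w3 = Dw2 = (1845, 2985)
The requested component of w3 is 2985.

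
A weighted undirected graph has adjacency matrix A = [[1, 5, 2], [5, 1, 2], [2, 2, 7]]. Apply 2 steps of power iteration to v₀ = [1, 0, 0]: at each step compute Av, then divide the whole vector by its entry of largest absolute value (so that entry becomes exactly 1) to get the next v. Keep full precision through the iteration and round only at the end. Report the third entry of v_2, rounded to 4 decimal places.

0.8667

Av0 = (1.00000, 5.00000, 2.00000); divide by 5.00000 → v1 = (0.20000, 1.00000, 0.40000)
Av1 = (6.00000, 2.80000, 5.20000); divide by 6.00000 → v2 = (1.00000, 0.46667, 0.86667)
Requested entry of v2: 26/30 = 0.8667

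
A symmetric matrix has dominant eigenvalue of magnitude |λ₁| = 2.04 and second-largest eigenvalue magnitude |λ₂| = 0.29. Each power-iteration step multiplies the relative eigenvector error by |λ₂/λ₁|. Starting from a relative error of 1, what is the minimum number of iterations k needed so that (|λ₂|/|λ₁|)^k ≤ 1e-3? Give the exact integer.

|λ₂/λ₁| = 0.29/2.04 = 0.14216
Need k ≥ ln(1e-3) / ln(0.14216) = -6.9078 / -1.9508 ≈ 3.541
Smallest integer k satisfying the bound: 4

4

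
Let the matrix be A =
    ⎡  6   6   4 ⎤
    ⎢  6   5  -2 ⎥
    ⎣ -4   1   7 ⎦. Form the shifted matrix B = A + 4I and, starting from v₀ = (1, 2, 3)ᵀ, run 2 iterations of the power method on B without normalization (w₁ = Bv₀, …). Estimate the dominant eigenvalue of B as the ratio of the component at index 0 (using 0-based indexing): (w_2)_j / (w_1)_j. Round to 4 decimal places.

B = A + 4I has rows (10, 6, 4); (6, 9, -2); (-4, 1, 11)
w1 = Bv₀ = (34, 18, 31)
w2 = Bw1 = (572, 304, 223)
Ratio: 572/34 = 16.8235

μ ≈ 16.8235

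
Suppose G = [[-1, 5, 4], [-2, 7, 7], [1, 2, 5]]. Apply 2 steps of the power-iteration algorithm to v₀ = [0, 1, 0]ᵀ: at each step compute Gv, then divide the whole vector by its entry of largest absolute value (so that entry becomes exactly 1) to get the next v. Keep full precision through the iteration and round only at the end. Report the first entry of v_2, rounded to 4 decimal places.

0.7170

Gv0 = (5.00000, 7.00000, 2.00000); divide by 7.00000 → v1 = (0.71429, 1.00000, 0.28571)
Gv1 = (5.42857, 7.57143, 4.14286); divide by 7.57143 → v2 = (0.71698, 1.00000, 0.54717)
Requested entry of v2: 38/53 = 0.7170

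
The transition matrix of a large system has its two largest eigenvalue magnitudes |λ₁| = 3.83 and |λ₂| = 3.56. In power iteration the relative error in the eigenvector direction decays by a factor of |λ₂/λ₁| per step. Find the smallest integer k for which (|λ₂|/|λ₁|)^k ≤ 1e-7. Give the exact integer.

|λ₂/λ₁| = 3.56/3.83 = 0.92950
Need k ≥ ln(1e-7) / ln(0.92950) = -16.1181 / -0.0731 ≈ 220.481
Smallest integer k satisfying the bound: 221

221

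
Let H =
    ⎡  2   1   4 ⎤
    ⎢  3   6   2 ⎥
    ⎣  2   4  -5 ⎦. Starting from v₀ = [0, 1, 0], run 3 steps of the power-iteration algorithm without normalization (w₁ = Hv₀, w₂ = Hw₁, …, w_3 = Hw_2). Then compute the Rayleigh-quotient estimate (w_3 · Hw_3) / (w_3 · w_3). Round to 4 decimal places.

7.3132

w1 = Hv₀ = (2·0 + 1·1 + 4·0; 3·0 + 6·1 + 2·0; 2·0 + 4·1 + (-5)·0) = (1, 6, 4)
w2 = Hw1 = (2·1 + 1·6 + 4·4; 3·1 + 6·6 + 2·4; 2·1 + 4·6 + (-5)·4) = (24, 47, 6)
w3 = Hw2 = (119, 366, 206)
Hw3 = (1428, 2965, 672)
w3·Hw3 = 119·1428 + 366·2965 + 206·672 = 1393554; w3·w3 = 119·119 + 366·366 + 206·206 = 190553
λ ≈ 1393554/190553 = 7.3132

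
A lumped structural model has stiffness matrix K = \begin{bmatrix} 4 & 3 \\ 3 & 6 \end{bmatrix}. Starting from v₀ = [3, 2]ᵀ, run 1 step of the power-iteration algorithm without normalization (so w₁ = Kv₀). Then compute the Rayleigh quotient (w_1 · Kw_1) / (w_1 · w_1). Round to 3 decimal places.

λ ≈ 8.118

w1 = Kv₀ = (4·3 + 3·2; 3·3 + 6·2) = (18, 21)
Kw1 = (135, 180)
w1·Kw1 = 18·135 + 21·180 = 6210; w1·w1 = 18·18 + 21·21 = 765
λ ≈ 6210/765 = 8.118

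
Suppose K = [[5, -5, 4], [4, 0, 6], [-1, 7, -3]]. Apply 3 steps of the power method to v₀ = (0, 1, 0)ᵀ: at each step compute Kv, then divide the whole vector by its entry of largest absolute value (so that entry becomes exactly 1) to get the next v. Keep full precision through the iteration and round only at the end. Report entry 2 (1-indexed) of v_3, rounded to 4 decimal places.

Kv0 = (-5.00000, 0.00000, 7.00000); divide by 7.00000 → v1 = (-0.71429, 0.00000, 1.00000)
Kv1 = (0.42857, 3.14286, -2.28571); divide by 3.14286 → v2 = (0.13636, 1.00000, -0.72727)
Kv2 = (-7.22727, -3.81818, 9.04545); divide by 9.04545 → v3 = (-0.79899, -0.42211, 1.00000)
Requested entry of v3: -84/199 = -0.4221

-0.4221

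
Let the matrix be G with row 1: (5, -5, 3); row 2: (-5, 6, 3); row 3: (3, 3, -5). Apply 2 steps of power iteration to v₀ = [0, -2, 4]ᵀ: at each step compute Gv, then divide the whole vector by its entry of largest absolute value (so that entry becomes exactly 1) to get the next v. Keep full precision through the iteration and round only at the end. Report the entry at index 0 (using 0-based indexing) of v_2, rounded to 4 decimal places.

Gv0 = (22.00000, 0.00000, -26.00000); divide by -26.00000 → v1 = (-0.84615, 0.00000, 1.00000)
Gv1 = (-1.23077, 7.23077, -7.53846); divide by -7.53846 → v2 = (0.16327, -0.95918, 1.00000)
Requested entry of v2: 32/196 = 0.1633

0.1633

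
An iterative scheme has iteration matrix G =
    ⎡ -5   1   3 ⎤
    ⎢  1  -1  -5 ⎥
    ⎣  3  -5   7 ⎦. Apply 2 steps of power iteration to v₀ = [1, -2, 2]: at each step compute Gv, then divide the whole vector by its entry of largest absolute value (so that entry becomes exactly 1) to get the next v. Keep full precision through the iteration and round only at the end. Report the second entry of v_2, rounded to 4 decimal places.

Gv0 = (-1.00000, -7.00000, 27.00000); divide by 27.00000 → v1 = (-0.03704, -0.25926, 1.00000)
Gv1 = (2.92593, -4.77778, 8.18519); divide by 8.18519 → v2 = (0.35747, -0.58371, 1.00000)
Requested entry of v2: -129/221 = -0.5837

-0.5837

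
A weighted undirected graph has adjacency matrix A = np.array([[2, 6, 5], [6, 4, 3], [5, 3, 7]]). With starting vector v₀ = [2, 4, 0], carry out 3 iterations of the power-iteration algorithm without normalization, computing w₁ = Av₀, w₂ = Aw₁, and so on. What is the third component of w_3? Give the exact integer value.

w1 = Av₀ = (28, 28, 22)
w2 = Aw1 = (334, 346, 378)
w3 = Aw2 = (4634, 4522, 5354)
The requested component of w3 is 5354.

5354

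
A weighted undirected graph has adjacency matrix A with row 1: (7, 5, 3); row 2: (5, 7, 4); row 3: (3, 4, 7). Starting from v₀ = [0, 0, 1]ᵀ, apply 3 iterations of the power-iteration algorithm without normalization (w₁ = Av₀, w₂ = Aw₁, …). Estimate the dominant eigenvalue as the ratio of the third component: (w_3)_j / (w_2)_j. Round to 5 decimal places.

13.35135

w1 = Av₀ = (7·0 + 5·0 + 3·1; 5·0 + 7·0 + 4·1; 3·0 + 4·0 + 7·1) = (3, 4, 7)
w2 = Aw1 = (7·3 + 5·4 + 3·7; 5·3 + 7·4 + 4·7; 3·3 + 4·4 + 7·7) = (62, 71, 74)
w3 = Aw2 = (1011, 1103, 988)
Ratio at component: 988 / 74 = 13.35135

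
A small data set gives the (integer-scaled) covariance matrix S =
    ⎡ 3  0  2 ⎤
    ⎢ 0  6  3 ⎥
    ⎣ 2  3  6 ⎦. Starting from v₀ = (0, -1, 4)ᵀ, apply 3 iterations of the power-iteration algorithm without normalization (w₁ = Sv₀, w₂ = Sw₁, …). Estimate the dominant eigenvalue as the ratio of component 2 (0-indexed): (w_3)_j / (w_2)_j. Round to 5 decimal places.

w1 = Sv₀ = (3·0 + 0·(-1) + 2·4; 0·0 + 6·(-1) + 3·4; 2·0 + 3·(-1) + 6·4) = (8, 6, 21)
w2 = Sw1 = (3·8 + 0·6 + 2·21; 0·8 + 6·6 + 3·21; 2·8 + 3·6 + 6·21) = (66, 99, 160)
w3 = Sw2 = (518, 1074, 1389)
Ratio at component: 1389 / 160 = 8.68125

λ ≈ 8.68125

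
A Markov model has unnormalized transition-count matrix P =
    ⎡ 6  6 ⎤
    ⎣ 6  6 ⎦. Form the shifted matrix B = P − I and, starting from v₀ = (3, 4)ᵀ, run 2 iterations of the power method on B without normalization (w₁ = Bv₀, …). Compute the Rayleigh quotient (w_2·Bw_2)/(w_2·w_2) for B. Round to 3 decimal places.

B = P − I has rows (5, 6); (6, 5)
w1 = Bv₀ = (5·3 + 6·4; 6·3 + 5·4) = (39, 38)
w2 = Bw1 = (5·39 + 6·38; 6·39 + 5·38) = (423, 424)
Bw2 = (4659, 4658)
w2·Bw2 = 3945749; w2·w2 = 358705; μ ≈ 3945749/358705 = 11.000

11.000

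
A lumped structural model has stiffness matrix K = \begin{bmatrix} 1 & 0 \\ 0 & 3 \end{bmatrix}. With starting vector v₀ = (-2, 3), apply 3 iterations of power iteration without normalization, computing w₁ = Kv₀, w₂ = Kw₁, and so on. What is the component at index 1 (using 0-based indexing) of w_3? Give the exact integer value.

w1 = Kv₀ = (1·(-2) + 0·3; 0·(-2) + 3·3) = (-2, 9)
w2 = Kw1 = (1·(-2) + 0·9; 0·(-2) + 3·9) = (-2, 27)
w3 = Kw2 = (-2, 81)
The requested component of w3 is 81.

81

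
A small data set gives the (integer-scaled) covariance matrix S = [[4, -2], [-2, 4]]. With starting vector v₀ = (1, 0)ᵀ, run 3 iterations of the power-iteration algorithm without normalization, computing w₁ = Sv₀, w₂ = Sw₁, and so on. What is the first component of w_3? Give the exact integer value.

112

w1 = Sv₀ = (4, -2)
w2 = Sw1 = (20, -16)
w3 = Sw2 = (112, -104)
The requested component of w3 is 112.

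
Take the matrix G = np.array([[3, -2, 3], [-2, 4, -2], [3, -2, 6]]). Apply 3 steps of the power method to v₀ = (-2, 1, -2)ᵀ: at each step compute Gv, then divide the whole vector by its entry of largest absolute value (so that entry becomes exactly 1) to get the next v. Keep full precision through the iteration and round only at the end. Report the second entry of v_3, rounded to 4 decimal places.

-0.6304

Gv0 = (-14.00000, 12.00000, -20.00000); divide by -20.00000 → v1 = (0.70000, -0.60000, 1.00000)
Gv1 = (6.30000, -5.80000, 9.30000); divide by 9.30000 → v2 = (0.67742, -0.62366, 1.00000)
Gv2 = (6.27957, -5.84946, 9.27957); divide by 9.27957 → v3 = (0.67671, -0.63036, 1.00000)
Requested entry of v3: 1088/-1726 = -0.6304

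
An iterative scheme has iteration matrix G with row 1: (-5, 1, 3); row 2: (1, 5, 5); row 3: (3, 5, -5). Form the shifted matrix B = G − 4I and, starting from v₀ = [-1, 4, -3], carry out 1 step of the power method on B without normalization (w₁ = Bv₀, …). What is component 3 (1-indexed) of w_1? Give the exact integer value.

44

B = G − 4I has rows (-9, 1, 3); (1, 1, 5); (3, 5, -9)
w1 = Bv₀ = (4, -12, 44)
Requested component of w1: 44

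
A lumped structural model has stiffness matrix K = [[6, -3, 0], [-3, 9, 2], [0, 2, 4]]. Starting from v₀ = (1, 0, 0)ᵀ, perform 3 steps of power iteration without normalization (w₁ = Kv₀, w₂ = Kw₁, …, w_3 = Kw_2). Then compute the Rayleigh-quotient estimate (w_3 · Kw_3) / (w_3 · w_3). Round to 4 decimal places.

w1 = Kv₀ = (6·1 + (-3)·0 + 0·0; (-3)·1 + 9·0 + 2·0; 0·1 + 2·0 + 4·0) = (6, -3, 0)
w2 = Kw1 = (6·6 + (-3)·(-3) + 0·0; (-3)·6 + 9·(-3) + 2·0; 0·6 + 2·(-3) + 4·0) = (45, -45, -6)
w3 = Kw2 = (405, -552, -114)
Kw3 = (4086, -6411, -1560)
w3·Kw3 = 405·4086 + (-552)·(-6411) + (-114)·(-1560) = 5371542; w3·w3 = 405·405 + (-552)·(-552) + (-114)·(-114) = 481725
λ ≈ 5371542/481725 = 11.1506

11.1506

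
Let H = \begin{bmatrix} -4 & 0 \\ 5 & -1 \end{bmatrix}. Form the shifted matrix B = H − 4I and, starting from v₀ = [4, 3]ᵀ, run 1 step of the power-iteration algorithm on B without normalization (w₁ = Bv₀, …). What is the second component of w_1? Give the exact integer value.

5

B = H − 4I has rows (-8, 0); (5, -5)
w1 = Bv₀ = ((-8)·4 + 0·3; 5·4 + (-5)·3) = (-32, 5)
Requested component of w1: 5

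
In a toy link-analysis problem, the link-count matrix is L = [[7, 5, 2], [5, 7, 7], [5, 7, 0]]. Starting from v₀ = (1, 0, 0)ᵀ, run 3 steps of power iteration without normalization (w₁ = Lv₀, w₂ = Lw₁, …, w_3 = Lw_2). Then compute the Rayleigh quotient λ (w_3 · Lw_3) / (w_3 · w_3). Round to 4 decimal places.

w1 = Lv₀ = (7, 5, 5)
w2 = Lw1 = (84, 105, 70)
w3 = Lw2 = (1253, 1645, 1155)
Lw3 = (19306, 25865, 17780)
w3·Lw3 = 1253·19306 + 1645·25865 + 1155·17780 = 87274243; w3·w3 = 1253·1253 + 1645·1645 + 1155·1155 = 5610059
λ ≈ 87274243/5610059 = 15.5567

15.5567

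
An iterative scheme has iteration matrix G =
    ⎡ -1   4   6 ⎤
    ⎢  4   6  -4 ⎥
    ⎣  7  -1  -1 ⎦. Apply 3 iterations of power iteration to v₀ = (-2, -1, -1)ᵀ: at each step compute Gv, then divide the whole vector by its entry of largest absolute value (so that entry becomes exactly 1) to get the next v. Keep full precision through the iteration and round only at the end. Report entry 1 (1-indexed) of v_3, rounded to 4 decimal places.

0.4246

Gv0 = (-8.00000, -10.00000, -12.00000); divide by -12.00000 → v1 = (0.66667, 0.83333, 1.00000)
Gv1 = (8.66667, 3.66667, 2.83333); divide by 8.66667 → v2 = (1.00000, 0.42308, 0.32692)
Gv2 = (2.65385, 5.23077, 6.25000); divide by 6.25000 → v3 = (0.42462, 0.83692, 1.00000)
Requested entry of v3: -276/-650 = 0.4246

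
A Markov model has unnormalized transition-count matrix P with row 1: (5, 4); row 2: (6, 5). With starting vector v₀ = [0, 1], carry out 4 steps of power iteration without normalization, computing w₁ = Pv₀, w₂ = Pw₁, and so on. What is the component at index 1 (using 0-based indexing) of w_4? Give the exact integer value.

4801

w1 = Pv₀ = (5·0 + 4·1; 6·0 + 5·1) = (4, 5)
w2 = Pw1 = (5·4 + 4·5; 6·4 + 5·5) = (40, 49)
w3 = Pw2 = (396, 485)
w4 = Pw3 = (3920, 4801)
The requested component of w4 is 4801.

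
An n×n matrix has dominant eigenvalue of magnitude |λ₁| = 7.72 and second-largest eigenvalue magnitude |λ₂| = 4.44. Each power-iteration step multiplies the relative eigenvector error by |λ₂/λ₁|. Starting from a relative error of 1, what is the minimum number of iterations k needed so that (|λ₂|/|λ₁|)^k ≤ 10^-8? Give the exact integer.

|λ₂/λ₁| = 4.44/7.72 = 0.57513
Need k ≥ ln(10^-8) / ln(0.57513) = -18.4207 / -0.5532 ≈ 33.301
Smallest integer k satisfying the bound: 34

34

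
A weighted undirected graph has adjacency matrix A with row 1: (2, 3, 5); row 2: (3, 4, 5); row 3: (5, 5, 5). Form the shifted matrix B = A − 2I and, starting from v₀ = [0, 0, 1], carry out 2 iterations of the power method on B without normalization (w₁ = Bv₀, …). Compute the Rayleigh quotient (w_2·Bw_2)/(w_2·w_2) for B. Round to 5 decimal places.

μ ≈ 10.39007

B = A − 2I has rows (0, 3, 5); (3, 2, 5); (5, 5, 3)
w1 = Bv₀ = (5, 5, 3)
w2 = Bw1 = (30, 40, 59)
Bw2 = (415, 465, 527)
w2·Bw2 = 62143; w2·w2 = 5981; μ ≈ 62143/5981 = 10.39007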